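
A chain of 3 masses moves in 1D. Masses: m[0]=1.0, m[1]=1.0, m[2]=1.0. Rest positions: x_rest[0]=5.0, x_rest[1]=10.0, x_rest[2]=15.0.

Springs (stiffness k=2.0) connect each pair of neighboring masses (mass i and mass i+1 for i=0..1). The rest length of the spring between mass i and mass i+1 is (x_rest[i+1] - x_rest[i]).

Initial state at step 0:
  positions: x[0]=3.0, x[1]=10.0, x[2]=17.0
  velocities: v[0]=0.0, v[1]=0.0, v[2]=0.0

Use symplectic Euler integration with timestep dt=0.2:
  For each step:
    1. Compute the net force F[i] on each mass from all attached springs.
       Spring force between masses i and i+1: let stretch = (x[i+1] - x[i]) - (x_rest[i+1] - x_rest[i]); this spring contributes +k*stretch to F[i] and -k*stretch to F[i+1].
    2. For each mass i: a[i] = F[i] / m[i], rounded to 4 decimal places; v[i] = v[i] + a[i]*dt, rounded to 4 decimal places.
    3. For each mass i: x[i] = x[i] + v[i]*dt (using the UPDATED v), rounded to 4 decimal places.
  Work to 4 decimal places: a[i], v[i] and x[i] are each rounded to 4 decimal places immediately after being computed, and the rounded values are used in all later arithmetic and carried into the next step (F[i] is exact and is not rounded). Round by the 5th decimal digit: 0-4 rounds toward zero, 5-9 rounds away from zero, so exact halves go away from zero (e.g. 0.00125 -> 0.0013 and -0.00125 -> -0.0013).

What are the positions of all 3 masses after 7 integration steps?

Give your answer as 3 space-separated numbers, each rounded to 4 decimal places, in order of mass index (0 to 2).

Step 0: x=[3.0000 10.0000 17.0000] v=[0.0000 0.0000 0.0000]
Step 1: x=[3.1600 10.0000 16.8400] v=[0.8000 0.0000 -0.8000]
Step 2: x=[3.4672 10.0000 16.5328] v=[1.5360 0.0000 -1.5360]
Step 3: x=[3.8970 10.0000 16.1030] v=[2.1491 0.0000 -2.1491]
Step 4: x=[4.4151 10.0000 15.5849] v=[2.5903 0.0000 -2.5903]
Step 5: x=[4.9800 10.0000 15.0200] v=[2.8243 0.0000 -2.8243]
Step 6: x=[5.5465 10.0000 14.4535] v=[2.8323 0.0000 -2.8323]
Step 7: x=[6.0692 10.0000 13.9308] v=[2.6137 0.0000 -2.6137]

Answer: 6.0692 10.0000 13.9308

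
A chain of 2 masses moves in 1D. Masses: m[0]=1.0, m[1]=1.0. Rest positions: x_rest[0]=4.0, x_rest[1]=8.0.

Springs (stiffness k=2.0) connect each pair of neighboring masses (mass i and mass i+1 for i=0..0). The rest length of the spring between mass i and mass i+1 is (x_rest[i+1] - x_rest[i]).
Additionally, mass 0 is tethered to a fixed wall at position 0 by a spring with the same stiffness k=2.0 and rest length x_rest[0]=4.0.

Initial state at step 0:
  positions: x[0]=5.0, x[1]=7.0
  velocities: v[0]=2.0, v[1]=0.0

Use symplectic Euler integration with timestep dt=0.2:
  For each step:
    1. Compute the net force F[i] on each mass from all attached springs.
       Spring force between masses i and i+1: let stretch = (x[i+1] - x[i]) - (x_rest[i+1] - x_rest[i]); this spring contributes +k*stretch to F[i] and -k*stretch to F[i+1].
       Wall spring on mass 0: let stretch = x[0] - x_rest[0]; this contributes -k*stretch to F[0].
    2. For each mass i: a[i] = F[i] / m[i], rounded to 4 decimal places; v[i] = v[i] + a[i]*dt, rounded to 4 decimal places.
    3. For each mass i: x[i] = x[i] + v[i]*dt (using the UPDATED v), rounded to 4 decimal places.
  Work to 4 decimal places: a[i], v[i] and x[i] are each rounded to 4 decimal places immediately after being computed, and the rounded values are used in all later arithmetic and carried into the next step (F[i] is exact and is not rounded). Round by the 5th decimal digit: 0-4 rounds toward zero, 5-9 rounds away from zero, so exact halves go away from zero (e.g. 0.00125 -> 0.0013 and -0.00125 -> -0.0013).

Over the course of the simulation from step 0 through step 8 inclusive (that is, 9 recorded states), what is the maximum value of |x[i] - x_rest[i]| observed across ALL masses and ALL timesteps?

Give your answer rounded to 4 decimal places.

Answer: 1.7268

Derivation:
Step 0: x=[5.0000 7.0000] v=[2.0000 0.0000]
Step 1: x=[5.1600 7.1600] v=[0.8000 0.8000]
Step 2: x=[5.0672 7.4800] v=[-0.4640 1.6000]
Step 3: x=[4.7620 7.9270] v=[-1.5258 2.2349]
Step 4: x=[4.3291 8.4408] v=[-2.1646 2.5689]
Step 5: x=[3.8788 8.9456] v=[-2.2516 2.5242]
Step 6: x=[3.5235 9.3651] v=[-1.7764 2.0975]
Step 7: x=[3.3537 9.6373] v=[-0.8492 1.3609]
Step 8: x=[3.4183 9.7268] v=[0.3228 0.4475]
Max displacement = 1.7268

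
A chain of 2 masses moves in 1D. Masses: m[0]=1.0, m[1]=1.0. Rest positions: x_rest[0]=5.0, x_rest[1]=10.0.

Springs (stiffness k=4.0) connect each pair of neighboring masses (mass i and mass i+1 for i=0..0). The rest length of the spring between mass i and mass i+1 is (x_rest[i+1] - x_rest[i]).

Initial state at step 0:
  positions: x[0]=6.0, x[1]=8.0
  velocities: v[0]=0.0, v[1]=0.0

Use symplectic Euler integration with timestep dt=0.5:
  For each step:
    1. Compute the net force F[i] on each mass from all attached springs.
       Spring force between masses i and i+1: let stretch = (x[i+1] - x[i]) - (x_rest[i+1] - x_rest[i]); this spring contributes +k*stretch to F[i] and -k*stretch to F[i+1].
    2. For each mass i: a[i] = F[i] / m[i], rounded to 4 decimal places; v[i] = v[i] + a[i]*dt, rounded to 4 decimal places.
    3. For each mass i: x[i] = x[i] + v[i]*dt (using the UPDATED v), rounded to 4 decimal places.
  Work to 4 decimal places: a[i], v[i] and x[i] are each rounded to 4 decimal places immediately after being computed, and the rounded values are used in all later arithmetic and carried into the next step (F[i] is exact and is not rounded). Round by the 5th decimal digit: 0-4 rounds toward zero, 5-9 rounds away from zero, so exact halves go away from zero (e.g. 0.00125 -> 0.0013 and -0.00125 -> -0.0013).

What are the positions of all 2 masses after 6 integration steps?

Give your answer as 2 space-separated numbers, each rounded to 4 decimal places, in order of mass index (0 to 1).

Step 0: x=[6.0000 8.0000] v=[0.0000 0.0000]
Step 1: x=[3.0000 11.0000] v=[-6.0000 6.0000]
Step 2: x=[3.0000 11.0000] v=[0.0000 0.0000]
Step 3: x=[6.0000 8.0000] v=[6.0000 -6.0000]
Step 4: x=[6.0000 8.0000] v=[0.0000 0.0000]
Step 5: x=[3.0000 11.0000] v=[-6.0000 6.0000]
Step 6: x=[3.0000 11.0000] v=[0.0000 0.0000]

Answer: 3.0000 11.0000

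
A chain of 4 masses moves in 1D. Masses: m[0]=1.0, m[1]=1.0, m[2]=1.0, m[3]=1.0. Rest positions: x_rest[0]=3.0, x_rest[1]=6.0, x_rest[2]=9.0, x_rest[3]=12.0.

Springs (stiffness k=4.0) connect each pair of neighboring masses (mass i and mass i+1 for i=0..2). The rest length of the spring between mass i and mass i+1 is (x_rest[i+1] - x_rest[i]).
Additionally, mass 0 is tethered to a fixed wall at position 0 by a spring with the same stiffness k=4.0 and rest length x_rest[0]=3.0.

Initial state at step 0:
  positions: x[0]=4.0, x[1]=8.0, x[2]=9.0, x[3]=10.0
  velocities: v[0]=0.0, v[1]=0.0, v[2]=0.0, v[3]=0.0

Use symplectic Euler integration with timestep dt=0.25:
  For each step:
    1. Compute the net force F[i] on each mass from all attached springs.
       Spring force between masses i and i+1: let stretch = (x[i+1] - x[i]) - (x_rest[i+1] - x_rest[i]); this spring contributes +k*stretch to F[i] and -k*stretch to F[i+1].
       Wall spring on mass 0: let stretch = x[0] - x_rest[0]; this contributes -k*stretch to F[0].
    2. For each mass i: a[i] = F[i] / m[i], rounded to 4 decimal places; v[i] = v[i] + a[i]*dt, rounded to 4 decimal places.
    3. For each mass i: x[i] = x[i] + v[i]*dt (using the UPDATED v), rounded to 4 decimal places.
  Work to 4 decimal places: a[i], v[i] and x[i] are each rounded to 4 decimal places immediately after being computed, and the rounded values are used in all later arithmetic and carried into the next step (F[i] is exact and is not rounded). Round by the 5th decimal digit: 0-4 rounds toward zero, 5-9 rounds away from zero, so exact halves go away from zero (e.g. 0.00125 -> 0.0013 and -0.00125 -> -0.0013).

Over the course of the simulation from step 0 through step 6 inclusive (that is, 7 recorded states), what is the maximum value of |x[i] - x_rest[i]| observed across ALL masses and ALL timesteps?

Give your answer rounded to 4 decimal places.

Step 0: x=[4.0000 8.0000 9.0000 10.0000] v=[0.0000 0.0000 0.0000 0.0000]
Step 1: x=[4.0000 7.2500 9.0000 10.5000] v=[0.0000 -3.0000 0.0000 2.0000]
Step 2: x=[3.8125 6.1250 8.9375 11.3750] v=[-0.7500 -4.5000 -0.2500 3.5000]
Step 3: x=[3.2500 5.1250 8.7813 12.3906] v=[-2.2500 -4.0000 -0.6250 4.0625]
Step 4: x=[2.3438 4.5703 8.6133 13.2539] v=[-3.6250 -2.2187 -0.6720 3.4532]
Step 5: x=[1.4082 4.4698 8.5947 13.7071] v=[-3.7423 -0.4022 -0.0744 1.8126]
Step 6: x=[0.8860 4.6351 8.8230 13.6322] v=[-2.0889 0.6611 0.9131 -0.2998]
Max displacement = 2.1140

Answer: 2.1140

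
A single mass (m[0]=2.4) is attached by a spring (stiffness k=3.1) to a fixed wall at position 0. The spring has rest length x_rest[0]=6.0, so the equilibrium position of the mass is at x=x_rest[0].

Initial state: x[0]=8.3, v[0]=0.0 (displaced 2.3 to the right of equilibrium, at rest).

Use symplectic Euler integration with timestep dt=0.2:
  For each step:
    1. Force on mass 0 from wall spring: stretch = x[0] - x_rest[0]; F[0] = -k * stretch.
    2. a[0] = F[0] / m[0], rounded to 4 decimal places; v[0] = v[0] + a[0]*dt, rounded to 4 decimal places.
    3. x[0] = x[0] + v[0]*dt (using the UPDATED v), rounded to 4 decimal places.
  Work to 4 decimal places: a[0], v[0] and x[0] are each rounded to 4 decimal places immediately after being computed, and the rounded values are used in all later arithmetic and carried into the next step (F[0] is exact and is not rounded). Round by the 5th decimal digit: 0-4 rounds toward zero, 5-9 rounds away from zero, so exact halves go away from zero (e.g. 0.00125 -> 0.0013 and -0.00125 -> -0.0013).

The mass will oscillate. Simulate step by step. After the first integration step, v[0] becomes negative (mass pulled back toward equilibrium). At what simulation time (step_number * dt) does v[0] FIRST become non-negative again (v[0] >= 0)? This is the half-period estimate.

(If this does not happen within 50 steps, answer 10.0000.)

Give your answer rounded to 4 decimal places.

Answer: 2.8000

Derivation:
Step 0: x=[8.3000] v=[0.0000]
Step 1: x=[8.1812] v=[-0.5942]
Step 2: x=[7.9497] v=[-1.1577]
Step 3: x=[7.6174] v=[-1.6614]
Step 4: x=[7.2016] v=[-2.0792]
Step 5: x=[6.7237] v=[-2.3896]
Step 6: x=[6.2084] v=[-2.5766]
Step 7: x=[5.6823] v=[-2.6304]
Step 8: x=[5.1726] v=[-2.5483]
Step 9: x=[4.7057] v=[-2.3346]
Step 10: x=[4.3057] v=[-2.0002]
Step 11: x=[3.9932] v=[-1.5625]
Step 12: x=[3.7844] v=[-1.0441]
Step 13: x=[3.6901] v=[-0.4717]
Step 14: x=[3.7151] v=[0.1250]
First v>=0 after going negative at step 14, time=2.8000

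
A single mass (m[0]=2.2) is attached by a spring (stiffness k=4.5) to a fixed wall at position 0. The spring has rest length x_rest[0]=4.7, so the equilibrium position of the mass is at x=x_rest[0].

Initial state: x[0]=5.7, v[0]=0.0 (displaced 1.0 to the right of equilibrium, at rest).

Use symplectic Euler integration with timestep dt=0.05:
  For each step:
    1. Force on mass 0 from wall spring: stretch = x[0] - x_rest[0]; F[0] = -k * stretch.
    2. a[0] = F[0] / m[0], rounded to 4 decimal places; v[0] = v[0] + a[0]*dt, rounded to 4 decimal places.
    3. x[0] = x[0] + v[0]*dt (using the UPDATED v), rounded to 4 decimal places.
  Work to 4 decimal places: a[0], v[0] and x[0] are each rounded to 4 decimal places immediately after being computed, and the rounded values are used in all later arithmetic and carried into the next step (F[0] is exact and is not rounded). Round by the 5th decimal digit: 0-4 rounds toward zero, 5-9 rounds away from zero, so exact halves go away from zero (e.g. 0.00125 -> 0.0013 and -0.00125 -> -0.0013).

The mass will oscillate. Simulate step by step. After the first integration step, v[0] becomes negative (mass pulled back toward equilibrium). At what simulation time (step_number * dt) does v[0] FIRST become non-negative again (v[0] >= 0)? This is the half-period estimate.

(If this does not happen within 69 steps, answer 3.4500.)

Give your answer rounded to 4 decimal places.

Step 0: x=[5.7000] v=[0.0000]
Step 1: x=[5.6949] v=[-0.1023]
Step 2: x=[5.6847] v=[-0.2041]
Step 3: x=[5.6695] v=[-0.3048]
Step 4: x=[5.6493] v=[-0.4040]
Step 5: x=[5.6242] v=[-0.5011]
Step 6: x=[5.5944] v=[-0.5956]
Step 7: x=[5.5600] v=[-0.6871]
Step 8: x=[5.5212] v=[-0.7751]
Step 9: x=[5.4782] v=[-0.8591]
Step 10: x=[5.4313] v=[-0.9387]
Step 11: x=[5.3806] v=[-1.0135]
Step 12: x=[5.3264] v=[-1.0831]
Step 13: x=[5.2690] v=[-1.1472]
Step 14: x=[5.2087] v=[-1.2054]
Step 15: x=[5.1458] v=[-1.2574]
Step 16: x=[5.0807] v=[-1.3030]
Step 17: x=[5.0136] v=[-1.3419]
Step 18: x=[4.9449] v=[-1.3740]
Step 19: x=[4.8750] v=[-1.3990]
Step 20: x=[4.8042] v=[-1.4169]
Step 21: x=[4.7328] v=[-1.4276]
Step 22: x=[4.6613] v=[-1.4310]
Step 23: x=[4.5900] v=[-1.4270]
Step 24: x=[4.5192] v=[-1.4158]
Step 25: x=[4.4493] v=[-1.3973]
Step 26: x=[4.3807] v=[-1.3717]
Step 27: x=[4.3138] v=[-1.3390]
Step 28: x=[4.2488] v=[-1.2995]
Step 29: x=[4.1861] v=[-1.2534]
Step 30: x=[4.1261] v=[-1.2008]
Step 31: x=[4.0690] v=[-1.1421]
Step 32: x=[4.0151] v=[-1.0776]
Step 33: x=[3.9647] v=[-1.0076]
Step 34: x=[3.9181] v=[-0.9324]
Step 35: x=[3.8755] v=[-0.8524]
Step 36: x=[3.8371] v=[-0.7681]
Step 37: x=[3.8031] v=[-0.6799]
Step 38: x=[3.7737] v=[-0.5882]
Step 39: x=[3.7490] v=[-0.4935]
Step 40: x=[3.7292] v=[-0.3962]
Step 41: x=[3.7144] v=[-0.2969]
Step 42: x=[3.7046] v=[-0.1961]
Step 43: x=[3.6999] v=[-0.0943]
Step 44: x=[3.7003] v=[0.0080]
First v>=0 after going negative at step 44, time=2.2000

Answer: 2.2000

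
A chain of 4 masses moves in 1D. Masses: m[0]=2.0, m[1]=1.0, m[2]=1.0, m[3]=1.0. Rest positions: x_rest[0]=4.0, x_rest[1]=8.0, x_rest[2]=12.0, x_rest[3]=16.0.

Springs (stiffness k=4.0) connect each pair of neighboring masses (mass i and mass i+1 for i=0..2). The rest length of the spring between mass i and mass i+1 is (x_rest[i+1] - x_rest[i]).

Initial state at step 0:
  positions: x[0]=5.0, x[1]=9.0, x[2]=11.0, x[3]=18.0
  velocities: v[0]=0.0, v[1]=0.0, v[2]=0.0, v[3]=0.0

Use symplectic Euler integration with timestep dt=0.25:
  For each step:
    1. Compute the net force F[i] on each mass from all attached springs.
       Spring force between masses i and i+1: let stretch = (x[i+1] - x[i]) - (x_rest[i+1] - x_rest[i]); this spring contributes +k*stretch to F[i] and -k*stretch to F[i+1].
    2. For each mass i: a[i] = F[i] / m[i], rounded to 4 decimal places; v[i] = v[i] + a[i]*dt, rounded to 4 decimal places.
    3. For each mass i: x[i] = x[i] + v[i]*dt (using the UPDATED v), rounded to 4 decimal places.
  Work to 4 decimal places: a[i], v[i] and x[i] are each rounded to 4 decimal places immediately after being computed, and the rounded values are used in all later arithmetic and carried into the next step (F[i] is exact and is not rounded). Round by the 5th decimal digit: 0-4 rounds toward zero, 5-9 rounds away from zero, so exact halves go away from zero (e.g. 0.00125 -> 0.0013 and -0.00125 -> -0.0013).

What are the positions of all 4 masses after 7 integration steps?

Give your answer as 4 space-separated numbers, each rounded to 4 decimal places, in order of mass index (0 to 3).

Answer: 4.7459 9.3048 11.6783 17.5252

Derivation:
Step 0: x=[5.0000 9.0000 11.0000 18.0000] v=[0.0000 0.0000 0.0000 0.0000]
Step 1: x=[5.0000 8.5000 12.2500 17.2500] v=[0.0000 -2.0000 5.0000 -3.0000]
Step 2: x=[4.9375 8.0625 13.8125 16.2500] v=[-0.2500 -1.7500 6.2500 -4.0000]
Step 3: x=[4.7656 8.2813 14.5469 15.6406] v=[-0.6875 0.8750 2.9375 -2.4375]
Step 4: x=[4.5332 9.1875 13.9883 15.7578] v=[-0.9297 3.6249 -2.2344 0.4688]
Step 5: x=[4.3826 10.1304 12.6719 16.4326] v=[-0.6026 3.7714 -5.2657 2.6993]
Step 6: x=[4.4504 10.2717 11.6603 17.1673] v=[0.2713 0.5651 -4.0465 2.9386]
Step 7: x=[4.7459 9.3048 11.6783 17.5252] v=[1.1820 -3.8676 0.0719 1.4316]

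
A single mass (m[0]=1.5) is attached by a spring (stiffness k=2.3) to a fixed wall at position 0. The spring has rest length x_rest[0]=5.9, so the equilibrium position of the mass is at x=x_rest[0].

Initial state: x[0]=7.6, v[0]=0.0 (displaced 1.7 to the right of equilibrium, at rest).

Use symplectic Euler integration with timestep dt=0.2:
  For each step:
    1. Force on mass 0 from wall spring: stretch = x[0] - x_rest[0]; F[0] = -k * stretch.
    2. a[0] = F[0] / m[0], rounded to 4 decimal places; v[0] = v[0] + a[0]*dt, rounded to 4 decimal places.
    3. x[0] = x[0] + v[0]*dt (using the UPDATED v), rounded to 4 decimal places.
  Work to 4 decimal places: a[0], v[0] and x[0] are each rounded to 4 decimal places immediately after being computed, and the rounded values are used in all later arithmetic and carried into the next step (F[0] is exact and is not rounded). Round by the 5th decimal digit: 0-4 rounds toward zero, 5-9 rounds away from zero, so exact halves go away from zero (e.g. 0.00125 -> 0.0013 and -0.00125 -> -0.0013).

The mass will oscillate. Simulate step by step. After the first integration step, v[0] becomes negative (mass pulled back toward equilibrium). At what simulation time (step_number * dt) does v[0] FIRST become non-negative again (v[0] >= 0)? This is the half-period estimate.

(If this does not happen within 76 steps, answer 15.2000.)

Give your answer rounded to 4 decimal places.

Step 0: x=[7.6000] v=[0.0000]
Step 1: x=[7.4957] v=[-0.5213]
Step 2: x=[7.2936] v=[-1.0106]
Step 3: x=[7.0060] v=[-1.4380]
Step 4: x=[6.6506] v=[-1.7772]
Step 5: x=[6.2491] v=[-2.0074]
Step 6: x=[5.8262] v=[-2.1145]
Step 7: x=[5.4078] v=[-2.0919]
Step 8: x=[5.0196] v=[-1.9410]
Step 9: x=[4.6854] v=[-1.6710]
Step 10: x=[4.4257] v=[-1.2985]
Step 11: x=[4.2564] v=[-0.8464]
Step 12: x=[4.1879] v=[-0.3424]
Step 13: x=[4.2244] v=[0.1826]
First v>=0 after going negative at step 13, time=2.6000

Answer: 2.6000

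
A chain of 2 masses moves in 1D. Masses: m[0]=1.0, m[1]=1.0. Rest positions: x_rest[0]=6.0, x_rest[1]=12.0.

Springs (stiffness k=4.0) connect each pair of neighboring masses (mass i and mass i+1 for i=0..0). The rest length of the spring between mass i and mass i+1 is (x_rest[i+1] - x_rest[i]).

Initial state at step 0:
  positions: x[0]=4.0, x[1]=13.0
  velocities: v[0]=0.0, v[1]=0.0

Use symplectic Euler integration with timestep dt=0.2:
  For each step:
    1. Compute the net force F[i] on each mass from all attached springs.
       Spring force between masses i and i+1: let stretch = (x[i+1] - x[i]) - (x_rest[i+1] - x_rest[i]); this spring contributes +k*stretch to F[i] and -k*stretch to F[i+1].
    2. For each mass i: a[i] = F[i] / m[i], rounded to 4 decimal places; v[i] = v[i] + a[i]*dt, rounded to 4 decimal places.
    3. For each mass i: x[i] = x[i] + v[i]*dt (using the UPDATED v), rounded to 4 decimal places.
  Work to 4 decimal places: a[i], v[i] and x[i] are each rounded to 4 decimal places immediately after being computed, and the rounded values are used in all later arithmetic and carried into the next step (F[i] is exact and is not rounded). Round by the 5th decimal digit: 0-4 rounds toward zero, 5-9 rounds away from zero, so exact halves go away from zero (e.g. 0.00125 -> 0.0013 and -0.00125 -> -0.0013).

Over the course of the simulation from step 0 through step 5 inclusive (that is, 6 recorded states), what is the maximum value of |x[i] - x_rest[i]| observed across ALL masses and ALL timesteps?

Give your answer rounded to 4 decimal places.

Step 0: x=[4.0000 13.0000] v=[0.0000 0.0000]
Step 1: x=[4.4800 12.5200] v=[2.4000 -2.4000]
Step 2: x=[5.2864 11.7136] v=[4.0320 -4.0320]
Step 3: x=[6.1612 10.8388] v=[4.3738 -4.3738]
Step 4: x=[6.8244 10.1756] v=[3.3159 -3.3159]
Step 5: x=[7.0638 9.9362] v=[1.1969 -1.1969]
Max displacement = 2.0638

Answer: 2.0638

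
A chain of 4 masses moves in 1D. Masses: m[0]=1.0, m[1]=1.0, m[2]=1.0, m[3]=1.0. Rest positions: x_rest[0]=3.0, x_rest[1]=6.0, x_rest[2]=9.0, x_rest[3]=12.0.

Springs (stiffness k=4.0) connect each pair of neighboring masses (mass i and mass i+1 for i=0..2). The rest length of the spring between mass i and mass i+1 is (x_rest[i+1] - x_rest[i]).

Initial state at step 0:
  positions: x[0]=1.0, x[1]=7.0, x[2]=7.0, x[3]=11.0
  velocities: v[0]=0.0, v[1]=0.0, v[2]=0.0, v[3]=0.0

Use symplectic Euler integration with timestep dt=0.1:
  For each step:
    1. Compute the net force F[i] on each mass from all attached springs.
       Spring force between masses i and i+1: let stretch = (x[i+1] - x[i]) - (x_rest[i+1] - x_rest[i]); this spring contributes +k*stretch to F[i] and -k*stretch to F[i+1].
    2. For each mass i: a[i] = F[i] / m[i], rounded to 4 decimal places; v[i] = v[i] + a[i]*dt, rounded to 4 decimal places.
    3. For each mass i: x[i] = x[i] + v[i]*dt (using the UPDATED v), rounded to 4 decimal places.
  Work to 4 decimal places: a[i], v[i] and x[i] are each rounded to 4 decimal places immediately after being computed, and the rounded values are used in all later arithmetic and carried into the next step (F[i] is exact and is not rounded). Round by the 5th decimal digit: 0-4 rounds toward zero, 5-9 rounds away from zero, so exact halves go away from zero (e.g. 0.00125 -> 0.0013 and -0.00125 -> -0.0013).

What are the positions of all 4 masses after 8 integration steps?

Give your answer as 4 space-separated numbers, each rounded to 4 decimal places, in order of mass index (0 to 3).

Step 0: x=[1.0000 7.0000 7.0000 11.0000] v=[0.0000 0.0000 0.0000 0.0000]
Step 1: x=[1.1200 6.7600 7.1600 10.9600] v=[1.2000 -2.4000 1.6000 -0.4000]
Step 2: x=[1.3456 6.3104 7.4560 10.8880] v=[2.2560 -4.4960 2.9600 -0.7200]
Step 3: x=[1.6498 5.7080 7.8435 10.7987] v=[3.0419 -6.0237 3.8746 -0.8928]
Step 4: x=[1.9963 5.0287 8.2638 10.7112] v=[3.4652 -6.7928 4.2025 -0.8749]
Step 5: x=[2.3441 4.3575 8.6525 10.6458] v=[3.4782 -6.7117 3.8874 -0.6539]
Step 6: x=[2.6525 3.7776 8.9492 10.6207] v=[3.0836 -5.7991 2.9667 -0.2512]
Step 7: x=[2.8859 3.3596 9.1059 10.6487] v=[2.3336 -4.1805 1.5667 0.2802]
Step 8: x=[3.0182 3.1525 9.0944 10.7350] v=[1.3231 -2.0715 -0.1147 0.8631]

Answer: 3.0182 3.1525 9.0944 10.7350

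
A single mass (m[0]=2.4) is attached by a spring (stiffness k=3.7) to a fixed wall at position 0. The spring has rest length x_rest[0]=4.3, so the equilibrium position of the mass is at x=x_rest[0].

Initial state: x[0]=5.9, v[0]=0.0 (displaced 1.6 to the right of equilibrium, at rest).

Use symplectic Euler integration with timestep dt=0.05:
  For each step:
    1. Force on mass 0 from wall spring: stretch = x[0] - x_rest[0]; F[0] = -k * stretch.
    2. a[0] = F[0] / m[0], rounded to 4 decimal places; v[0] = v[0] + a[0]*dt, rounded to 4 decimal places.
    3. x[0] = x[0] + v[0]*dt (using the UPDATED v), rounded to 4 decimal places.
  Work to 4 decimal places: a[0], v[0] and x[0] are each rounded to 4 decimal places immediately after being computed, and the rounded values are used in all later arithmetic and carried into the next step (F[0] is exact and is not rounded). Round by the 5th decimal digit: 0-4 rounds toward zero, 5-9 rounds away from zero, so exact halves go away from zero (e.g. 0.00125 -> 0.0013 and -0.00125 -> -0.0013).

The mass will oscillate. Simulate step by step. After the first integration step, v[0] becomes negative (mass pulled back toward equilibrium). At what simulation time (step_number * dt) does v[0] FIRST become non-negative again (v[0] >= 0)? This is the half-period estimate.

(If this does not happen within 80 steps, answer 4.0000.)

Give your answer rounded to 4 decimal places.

Step 0: x=[5.9000] v=[0.0000]
Step 1: x=[5.8938] v=[-0.1233]
Step 2: x=[5.8815] v=[-0.2462]
Step 3: x=[5.8631] v=[-0.3681]
Step 4: x=[5.8387] v=[-0.4886]
Step 5: x=[5.8083] v=[-0.6072]
Step 6: x=[5.7721] v=[-0.7235]
Step 7: x=[5.7303] v=[-0.8370]
Step 8: x=[5.6829] v=[-0.9473]
Step 9: x=[5.6302] v=[-1.0539]
Step 10: x=[5.5724] v=[-1.1564]
Step 11: x=[5.5097] v=[-1.2545]
Step 12: x=[5.4423] v=[-1.3478]
Step 13: x=[5.3705] v=[-1.4359]
Step 14: x=[5.2946] v=[-1.5184]
Step 15: x=[5.2148] v=[-1.5951]
Step 16: x=[5.1315] v=[-1.6656]
Step 17: x=[5.0450] v=[-1.7297]
Step 18: x=[4.9556] v=[-1.7871]
Step 19: x=[4.8637] v=[-1.8376]
Step 20: x=[4.7696] v=[-1.8811]
Step 21: x=[4.6737] v=[-1.9173]
Step 22: x=[4.5764] v=[-1.9461]
Step 23: x=[4.4780] v=[-1.9674]
Step 24: x=[4.3789] v=[-1.9811]
Step 25: x=[4.2795] v=[-1.9872]
Step 26: x=[4.1802] v=[-1.9856]
Step 27: x=[4.0814] v=[-1.9764]
Step 28: x=[3.9834] v=[-1.9596]
Step 29: x=[3.8866] v=[-1.9352]
Step 30: x=[3.7914] v=[-1.9033]
Step 31: x=[3.6982] v=[-1.8641]
Step 32: x=[3.6073] v=[-1.8177]
Step 33: x=[3.5191] v=[-1.7643]
Step 34: x=[3.4339] v=[-1.7041]
Step 35: x=[3.3520] v=[-1.6373]
Step 36: x=[3.2738] v=[-1.5642]
Step 37: x=[3.1995] v=[-1.4851]
Step 38: x=[3.1295] v=[-1.4003]
Step 39: x=[3.0640] v=[-1.3101]
Step 40: x=[3.0033] v=[-1.2148]
Step 41: x=[2.9476] v=[-1.1148]
Step 42: x=[2.8971] v=[-1.0106]
Step 43: x=[2.8520] v=[-0.9025]
Step 44: x=[2.8125] v=[-0.7909]
Step 45: x=[2.7787] v=[-0.6762]
Step 46: x=[2.7508] v=[-0.5589]
Step 47: x=[2.7288] v=[-0.4395]
Step 48: x=[2.7129] v=[-0.3184]
Step 49: x=[2.7031] v=[-0.1961]
Step 50: x=[2.6995] v=[-0.0730]
Step 51: x=[2.7020] v=[0.0504]
First v>=0 after going negative at step 51, time=2.5500

Answer: 2.5500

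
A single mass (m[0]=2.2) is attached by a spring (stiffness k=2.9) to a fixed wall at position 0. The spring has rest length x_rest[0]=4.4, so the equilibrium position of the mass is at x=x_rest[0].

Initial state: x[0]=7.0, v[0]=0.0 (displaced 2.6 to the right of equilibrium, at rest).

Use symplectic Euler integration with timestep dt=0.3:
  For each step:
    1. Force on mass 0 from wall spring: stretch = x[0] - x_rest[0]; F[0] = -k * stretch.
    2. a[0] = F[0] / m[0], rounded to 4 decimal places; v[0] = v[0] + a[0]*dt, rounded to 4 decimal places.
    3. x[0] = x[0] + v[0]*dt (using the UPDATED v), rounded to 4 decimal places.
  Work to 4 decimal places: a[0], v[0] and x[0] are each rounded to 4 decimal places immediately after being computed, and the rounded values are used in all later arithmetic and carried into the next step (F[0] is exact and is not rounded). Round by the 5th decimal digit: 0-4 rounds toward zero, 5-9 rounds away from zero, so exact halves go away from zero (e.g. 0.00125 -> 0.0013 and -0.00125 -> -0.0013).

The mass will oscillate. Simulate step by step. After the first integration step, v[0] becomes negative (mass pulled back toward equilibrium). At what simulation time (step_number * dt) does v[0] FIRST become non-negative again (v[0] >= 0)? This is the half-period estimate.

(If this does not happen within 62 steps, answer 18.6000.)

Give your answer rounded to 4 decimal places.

Answer: 3.0000

Derivation:
Step 0: x=[7.0000] v=[0.0000]
Step 1: x=[6.6915] v=[-1.0282]
Step 2: x=[6.1112] v=[-1.9344]
Step 3: x=[5.3279] v=[-2.6111]
Step 4: x=[4.4345] v=[-2.9780]
Step 5: x=[3.5370] v=[-2.9917]
Step 6: x=[2.7419] v=[-2.6504]
Step 7: x=[2.1435] v=[-1.9947]
Step 8: x=[1.8128] v=[-1.1024]
Step 9: x=[1.7890] v=[-0.0793]
Step 10: x=[2.0750] v=[0.9532]
First v>=0 after going negative at step 10, time=3.0000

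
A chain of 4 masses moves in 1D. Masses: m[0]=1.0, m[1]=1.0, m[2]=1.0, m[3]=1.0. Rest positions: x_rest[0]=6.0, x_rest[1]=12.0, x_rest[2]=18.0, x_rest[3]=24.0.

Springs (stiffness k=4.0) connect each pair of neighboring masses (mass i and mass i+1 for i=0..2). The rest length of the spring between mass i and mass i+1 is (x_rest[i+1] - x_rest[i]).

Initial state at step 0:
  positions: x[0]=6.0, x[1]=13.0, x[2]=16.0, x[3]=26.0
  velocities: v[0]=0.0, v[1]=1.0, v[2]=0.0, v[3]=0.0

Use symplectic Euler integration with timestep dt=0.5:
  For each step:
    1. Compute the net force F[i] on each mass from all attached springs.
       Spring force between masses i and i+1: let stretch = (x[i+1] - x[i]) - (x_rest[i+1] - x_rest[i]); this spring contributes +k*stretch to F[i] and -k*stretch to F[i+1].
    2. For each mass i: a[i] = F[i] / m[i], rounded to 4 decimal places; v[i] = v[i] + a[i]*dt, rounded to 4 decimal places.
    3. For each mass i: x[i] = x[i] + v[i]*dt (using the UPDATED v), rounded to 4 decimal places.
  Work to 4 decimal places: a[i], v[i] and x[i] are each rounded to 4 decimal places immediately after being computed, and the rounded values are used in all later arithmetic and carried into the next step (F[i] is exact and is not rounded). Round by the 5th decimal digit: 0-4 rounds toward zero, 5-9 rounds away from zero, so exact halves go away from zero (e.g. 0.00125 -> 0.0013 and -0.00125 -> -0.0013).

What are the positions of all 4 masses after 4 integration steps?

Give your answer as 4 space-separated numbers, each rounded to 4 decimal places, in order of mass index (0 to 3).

Answer: 8.5000 10.5000 19.5000 24.5000

Derivation:
Step 0: x=[6.0000 13.0000 16.0000 26.0000] v=[0.0000 1.0000 0.0000 0.0000]
Step 1: x=[7.0000 9.5000 23.0000 22.0000] v=[2.0000 -7.0000 14.0000 -8.0000]
Step 2: x=[4.5000 17.0000 15.5000 25.0000] v=[-5.0000 15.0000 -15.0000 6.0000]
Step 3: x=[8.5000 10.5000 19.0000 24.5000] v=[8.0000 -13.0000 7.0000 -1.0000]
Step 4: x=[8.5000 10.5000 19.5000 24.5000] v=[0.0000 0.0000 1.0000 0.0000]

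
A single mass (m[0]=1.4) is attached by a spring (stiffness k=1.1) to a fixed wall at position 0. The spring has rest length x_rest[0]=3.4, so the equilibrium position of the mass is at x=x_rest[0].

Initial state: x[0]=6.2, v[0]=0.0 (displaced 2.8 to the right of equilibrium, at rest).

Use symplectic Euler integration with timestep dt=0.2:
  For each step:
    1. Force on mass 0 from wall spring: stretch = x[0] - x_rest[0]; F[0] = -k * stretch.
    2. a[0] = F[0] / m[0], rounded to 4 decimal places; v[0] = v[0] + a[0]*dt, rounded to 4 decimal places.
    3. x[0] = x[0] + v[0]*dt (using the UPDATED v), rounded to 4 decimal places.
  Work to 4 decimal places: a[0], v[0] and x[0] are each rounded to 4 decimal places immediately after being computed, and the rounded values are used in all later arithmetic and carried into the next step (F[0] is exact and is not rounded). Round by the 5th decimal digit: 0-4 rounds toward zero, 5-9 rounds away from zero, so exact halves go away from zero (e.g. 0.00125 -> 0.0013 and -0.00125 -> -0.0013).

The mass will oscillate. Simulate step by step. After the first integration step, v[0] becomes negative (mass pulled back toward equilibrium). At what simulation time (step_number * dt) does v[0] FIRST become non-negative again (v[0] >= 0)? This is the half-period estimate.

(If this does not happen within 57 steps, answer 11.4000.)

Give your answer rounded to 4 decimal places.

Step 0: x=[6.2000] v=[0.0000]
Step 1: x=[6.1120] v=[-0.4400]
Step 2: x=[5.9388] v=[-0.8662]
Step 3: x=[5.6858] v=[-1.2652]
Step 4: x=[5.3609] v=[-1.6244]
Step 5: x=[4.9744] v=[-1.9325]
Step 6: x=[4.5384] v=[-2.1799]
Step 7: x=[4.0666] v=[-2.3588]
Step 8: x=[3.5739] v=[-2.4636]
Step 9: x=[3.0757] v=[-2.4909]
Step 10: x=[2.5877] v=[-2.4399]
Step 11: x=[2.1252] v=[-2.3123]
Step 12: x=[1.7028] v=[-2.1120]
Step 13: x=[1.3337] v=[-1.8453]
Step 14: x=[1.0296] v=[-1.5206]
Step 15: x=[0.8000] v=[-1.1481]
Step 16: x=[0.6521] v=[-0.7395]
Step 17: x=[0.5906] v=[-0.3077]
Step 18: x=[0.6174] v=[0.1338]
First v>=0 after going negative at step 18, time=3.6000

Answer: 3.6000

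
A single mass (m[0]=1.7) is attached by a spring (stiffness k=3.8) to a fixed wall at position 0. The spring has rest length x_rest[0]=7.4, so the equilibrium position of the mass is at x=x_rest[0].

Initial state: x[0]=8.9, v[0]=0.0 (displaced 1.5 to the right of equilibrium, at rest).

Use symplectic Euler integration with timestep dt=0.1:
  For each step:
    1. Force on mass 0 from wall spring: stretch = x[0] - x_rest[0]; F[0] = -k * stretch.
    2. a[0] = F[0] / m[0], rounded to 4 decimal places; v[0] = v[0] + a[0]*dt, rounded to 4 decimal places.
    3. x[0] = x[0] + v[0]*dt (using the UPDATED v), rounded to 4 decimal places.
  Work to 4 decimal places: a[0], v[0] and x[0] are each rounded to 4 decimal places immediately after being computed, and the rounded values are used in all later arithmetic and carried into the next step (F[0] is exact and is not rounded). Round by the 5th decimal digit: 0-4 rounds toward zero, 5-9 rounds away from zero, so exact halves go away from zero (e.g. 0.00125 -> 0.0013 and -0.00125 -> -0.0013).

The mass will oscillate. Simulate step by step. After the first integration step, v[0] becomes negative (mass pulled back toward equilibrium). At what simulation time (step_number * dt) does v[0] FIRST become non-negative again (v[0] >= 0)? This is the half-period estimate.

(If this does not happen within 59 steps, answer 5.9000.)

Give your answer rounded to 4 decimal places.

Answer: 2.1000

Derivation:
Step 0: x=[8.9000] v=[0.0000]
Step 1: x=[8.8665] v=[-0.3353]
Step 2: x=[8.8002] v=[-0.6631]
Step 3: x=[8.7026] v=[-0.9761]
Step 4: x=[8.5759] v=[-1.2673]
Step 5: x=[8.4229] v=[-1.5302]
Step 6: x=[8.2470] v=[-1.7589]
Step 7: x=[8.0522] v=[-1.9482]
Step 8: x=[7.8428] v=[-2.0940]
Step 9: x=[7.6235] v=[-2.1930]
Step 10: x=[7.3992] v=[-2.2430]
Step 11: x=[7.1749] v=[-2.2428]
Step 12: x=[6.9557] v=[-2.1925]
Step 13: x=[6.7464] v=[-2.0932]
Step 14: x=[6.5517] v=[-1.9471]
Step 15: x=[6.3760] v=[-1.7575]
Step 16: x=[6.2231] v=[-1.5286]
Step 17: x=[6.0966] v=[-1.2655]
Step 18: x=[5.9992] v=[-0.9742]
Step 19: x=[5.9331] v=[-0.6611]
Step 20: x=[5.8998] v=[-0.3332]
Step 21: x=[5.9000] v=[0.0021]
First v>=0 after going negative at step 21, time=2.1000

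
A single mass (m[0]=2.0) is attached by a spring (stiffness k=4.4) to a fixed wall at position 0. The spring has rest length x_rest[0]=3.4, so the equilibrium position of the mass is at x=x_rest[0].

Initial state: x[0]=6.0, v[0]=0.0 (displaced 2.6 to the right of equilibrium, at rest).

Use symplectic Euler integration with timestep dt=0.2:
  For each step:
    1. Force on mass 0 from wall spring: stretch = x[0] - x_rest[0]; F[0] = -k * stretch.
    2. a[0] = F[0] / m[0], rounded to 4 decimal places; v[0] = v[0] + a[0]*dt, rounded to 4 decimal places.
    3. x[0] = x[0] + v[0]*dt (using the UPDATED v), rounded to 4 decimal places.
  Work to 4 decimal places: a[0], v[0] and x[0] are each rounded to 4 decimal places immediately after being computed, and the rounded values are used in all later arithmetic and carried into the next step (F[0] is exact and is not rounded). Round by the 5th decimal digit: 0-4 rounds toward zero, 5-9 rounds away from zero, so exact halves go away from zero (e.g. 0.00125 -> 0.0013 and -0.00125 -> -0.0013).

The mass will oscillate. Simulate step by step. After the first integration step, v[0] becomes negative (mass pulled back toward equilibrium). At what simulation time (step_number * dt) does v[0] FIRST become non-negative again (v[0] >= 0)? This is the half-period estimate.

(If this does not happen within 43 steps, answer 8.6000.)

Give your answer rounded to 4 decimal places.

Answer: 2.2000

Derivation:
Step 0: x=[6.0000] v=[0.0000]
Step 1: x=[5.7712] v=[-1.1440]
Step 2: x=[5.3337] v=[-2.1873]
Step 3: x=[4.7261] v=[-3.0381]
Step 4: x=[4.0018] v=[-3.6216]
Step 5: x=[3.2245] v=[-3.8864]
Step 6: x=[2.4627] v=[-3.8092]
Step 7: x=[1.7833] v=[-3.3968]
Step 8: x=[1.2462] v=[-2.6855]
Step 9: x=[0.8986] v=[-1.7378]
Step 10: x=[0.7712] v=[-0.6372]
Step 11: x=[0.8751] v=[0.5195]
First v>=0 after going negative at step 11, time=2.2000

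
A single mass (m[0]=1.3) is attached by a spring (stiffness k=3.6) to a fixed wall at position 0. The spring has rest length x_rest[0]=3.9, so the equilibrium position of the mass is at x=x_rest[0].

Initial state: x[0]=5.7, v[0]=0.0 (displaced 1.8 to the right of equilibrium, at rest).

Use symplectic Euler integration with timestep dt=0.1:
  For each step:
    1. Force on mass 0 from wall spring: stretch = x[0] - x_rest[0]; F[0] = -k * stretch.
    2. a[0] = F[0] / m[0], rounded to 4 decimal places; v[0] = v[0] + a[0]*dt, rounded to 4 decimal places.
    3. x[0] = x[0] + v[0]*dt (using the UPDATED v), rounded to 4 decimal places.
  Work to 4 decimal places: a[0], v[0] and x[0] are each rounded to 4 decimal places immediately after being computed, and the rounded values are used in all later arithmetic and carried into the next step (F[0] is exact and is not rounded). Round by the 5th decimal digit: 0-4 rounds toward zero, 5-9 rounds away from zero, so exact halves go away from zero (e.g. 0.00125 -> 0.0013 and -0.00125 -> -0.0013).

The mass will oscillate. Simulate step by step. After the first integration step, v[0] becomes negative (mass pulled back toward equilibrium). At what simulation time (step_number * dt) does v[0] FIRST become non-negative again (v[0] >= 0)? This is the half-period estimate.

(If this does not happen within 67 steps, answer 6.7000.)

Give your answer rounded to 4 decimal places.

Answer: 1.9000

Derivation:
Step 0: x=[5.7000] v=[0.0000]
Step 1: x=[5.6502] v=[-0.4985]
Step 2: x=[5.5519] v=[-0.9832]
Step 3: x=[5.4078] v=[-1.4407]
Step 4: x=[5.2220] v=[-1.8582]
Step 5: x=[4.9996] v=[-2.2243]
Step 6: x=[4.7467] v=[-2.5288]
Step 7: x=[4.4704] v=[-2.7633]
Step 8: x=[4.1783] v=[-2.9213]
Step 9: x=[3.8785] v=[-2.9984]
Step 10: x=[3.5793] v=[-2.9925]
Step 11: x=[3.2889] v=[-2.9037]
Step 12: x=[3.0155] v=[-2.7345]
Step 13: x=[2.7665] v=[-2.4896]
Step 14: x=[2.5489] v=[-2.1757]
Step 15: x=[2.3687] v=[-1.8016]
Step 16: x=[2.2309] v=[-1.3776]
Step 17: x=[2.1394] v=[-0.9154]
Step 18: x=[2.0966] v=[-0.4279]
Step 19: x=[2.1038] v=[0.0715]
First v>=0 after going negative at step 19, time=1.9000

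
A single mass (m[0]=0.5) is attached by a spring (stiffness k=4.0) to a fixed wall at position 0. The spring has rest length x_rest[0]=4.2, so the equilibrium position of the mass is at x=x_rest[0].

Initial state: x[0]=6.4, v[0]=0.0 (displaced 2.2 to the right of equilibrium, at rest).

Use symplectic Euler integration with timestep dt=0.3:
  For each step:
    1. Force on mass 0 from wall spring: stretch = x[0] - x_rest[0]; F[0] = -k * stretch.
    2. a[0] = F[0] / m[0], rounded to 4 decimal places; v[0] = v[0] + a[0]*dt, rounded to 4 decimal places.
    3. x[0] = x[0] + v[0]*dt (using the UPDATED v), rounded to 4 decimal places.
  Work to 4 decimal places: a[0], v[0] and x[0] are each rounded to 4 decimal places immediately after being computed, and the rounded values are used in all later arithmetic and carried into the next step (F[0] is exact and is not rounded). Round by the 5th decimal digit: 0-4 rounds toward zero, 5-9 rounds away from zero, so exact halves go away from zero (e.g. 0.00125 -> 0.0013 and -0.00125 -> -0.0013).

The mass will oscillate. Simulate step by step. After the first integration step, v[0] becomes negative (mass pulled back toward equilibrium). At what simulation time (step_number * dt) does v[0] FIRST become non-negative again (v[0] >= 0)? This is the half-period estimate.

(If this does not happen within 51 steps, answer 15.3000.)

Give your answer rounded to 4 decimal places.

Answer: 1.2000

Derivation:
Step 0: x=[6.4000] v=[0.0000]
Step 1: x=[4.8160] v=[-5.2800]
Step 2: x=[2.7885] v=[-6.7584]
Step 3: x=[1.7773] v=[-3.3708]
Step 4: x=[2.5104] v=[2.4437]
First v>=0 after going negative at step 4, time=1.2000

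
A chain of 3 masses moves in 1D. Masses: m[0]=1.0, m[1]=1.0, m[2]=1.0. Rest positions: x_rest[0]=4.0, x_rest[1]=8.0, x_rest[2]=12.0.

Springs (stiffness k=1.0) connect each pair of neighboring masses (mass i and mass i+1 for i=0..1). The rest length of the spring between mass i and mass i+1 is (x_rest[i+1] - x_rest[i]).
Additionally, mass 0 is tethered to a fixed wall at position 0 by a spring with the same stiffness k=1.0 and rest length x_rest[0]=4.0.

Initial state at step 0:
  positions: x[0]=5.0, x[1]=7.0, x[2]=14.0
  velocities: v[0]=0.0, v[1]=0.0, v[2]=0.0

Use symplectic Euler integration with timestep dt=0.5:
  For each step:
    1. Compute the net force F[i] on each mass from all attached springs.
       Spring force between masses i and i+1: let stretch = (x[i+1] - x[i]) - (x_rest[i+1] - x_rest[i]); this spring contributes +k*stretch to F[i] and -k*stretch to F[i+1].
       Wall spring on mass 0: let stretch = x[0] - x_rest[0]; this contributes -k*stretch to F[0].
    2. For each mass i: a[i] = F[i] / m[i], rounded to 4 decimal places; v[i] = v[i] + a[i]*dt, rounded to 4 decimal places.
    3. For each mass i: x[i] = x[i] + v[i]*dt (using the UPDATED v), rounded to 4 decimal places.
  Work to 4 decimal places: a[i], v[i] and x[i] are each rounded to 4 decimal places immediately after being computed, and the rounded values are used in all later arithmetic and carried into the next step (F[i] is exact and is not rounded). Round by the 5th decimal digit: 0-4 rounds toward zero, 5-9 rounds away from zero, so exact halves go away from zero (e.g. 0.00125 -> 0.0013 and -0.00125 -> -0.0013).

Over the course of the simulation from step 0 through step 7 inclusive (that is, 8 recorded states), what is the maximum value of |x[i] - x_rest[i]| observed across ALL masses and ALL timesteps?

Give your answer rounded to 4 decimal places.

Step 0: x=[5.0000 7.0000 14.0000] v=[0.0000 0.0000 0.0000]
Step 1: x=[4.2500 8.2500 13.2500] v=[-1.5000 2.5000 -1.5000]
Step 2: x=[3.4375 9.7500 12.2500] v=[-1.6250 3.0000 -2.0000]
Step 3: x=[3.3438 10.2969 11.6250] v=[-0.1875 1.0938 -1.2500]
Step 4: x=[4.1524 9.4376 11.6680] v=[1.6172 -1.7187 0.0860]
Step 5: x=[5.2442 7.8146 12.1534] v=[2.1836 -3.2461 0.9708]
Step 6: x=[5.6676 6.6337 12.5541] v=[0.8467 -2.3619 0.8014]
Step 7: x=[4.9156 6.6914 12.4747] v=[-1.5041 0.1153 -0.1588]
Max displacement = 2.2969

Answer: 2.2969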